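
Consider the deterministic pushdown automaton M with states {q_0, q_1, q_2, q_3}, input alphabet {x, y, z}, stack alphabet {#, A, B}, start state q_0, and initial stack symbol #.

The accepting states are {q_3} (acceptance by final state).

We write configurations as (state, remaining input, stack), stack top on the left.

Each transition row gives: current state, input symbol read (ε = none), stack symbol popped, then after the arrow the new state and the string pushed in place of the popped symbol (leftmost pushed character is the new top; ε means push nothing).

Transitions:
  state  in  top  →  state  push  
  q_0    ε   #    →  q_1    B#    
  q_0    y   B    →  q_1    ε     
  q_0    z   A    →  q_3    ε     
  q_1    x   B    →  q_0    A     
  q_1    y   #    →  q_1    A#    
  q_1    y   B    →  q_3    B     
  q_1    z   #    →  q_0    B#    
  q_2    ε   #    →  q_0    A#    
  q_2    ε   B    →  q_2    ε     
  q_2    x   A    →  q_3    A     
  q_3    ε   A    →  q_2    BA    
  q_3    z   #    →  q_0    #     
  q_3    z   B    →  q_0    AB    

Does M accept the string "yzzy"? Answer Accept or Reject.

(q_0, yzzy, #)
  ε-move, top #: go to q_1, push B# → (q_1, yzzy, B#)
  read y, top B: go to q_3, push B → (q_3, zzy, B#)
  read z, top B: go to q_0, push AB → (q_0, zy, AB#)
  read z, top A: go to q_3, push ε → (q_3, y, B#)
No transition applies at (q_3, y, B#); input not fully consumed.

Reject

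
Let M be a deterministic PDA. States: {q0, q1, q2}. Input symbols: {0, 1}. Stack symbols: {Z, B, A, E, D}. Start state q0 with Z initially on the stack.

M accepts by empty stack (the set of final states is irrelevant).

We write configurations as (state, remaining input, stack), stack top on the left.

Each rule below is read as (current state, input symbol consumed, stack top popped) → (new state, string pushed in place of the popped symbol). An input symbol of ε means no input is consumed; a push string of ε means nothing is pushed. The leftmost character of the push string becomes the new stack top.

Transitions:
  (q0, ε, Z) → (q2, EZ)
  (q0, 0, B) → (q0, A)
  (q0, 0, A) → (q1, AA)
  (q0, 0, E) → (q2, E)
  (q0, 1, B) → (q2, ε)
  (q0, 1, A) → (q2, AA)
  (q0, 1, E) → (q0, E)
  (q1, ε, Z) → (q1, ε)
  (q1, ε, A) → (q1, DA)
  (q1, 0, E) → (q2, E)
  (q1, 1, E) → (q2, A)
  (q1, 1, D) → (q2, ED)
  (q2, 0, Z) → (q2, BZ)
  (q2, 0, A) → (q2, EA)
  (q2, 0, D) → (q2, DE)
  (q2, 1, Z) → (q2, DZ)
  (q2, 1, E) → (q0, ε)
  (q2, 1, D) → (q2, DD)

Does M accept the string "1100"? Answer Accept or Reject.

Reject

(q0, 1100, Z)
  ε-move, top Z: go to q2, push EZ → (q2, 1100, EZ)
  read 1, top E: go to q0, push ε → (q0, 100, Z)
  ε-move, top Z: go to q2, push EZ → (q2, 100, EZ)
  read 1, top E: go to q0, push ε → (q0, 00, Z)
  ε-move, top Z: go to q2, push EZ → (q2, 00, EZ)
No transition applies at (q2, 00, EZ); input not fully consumed.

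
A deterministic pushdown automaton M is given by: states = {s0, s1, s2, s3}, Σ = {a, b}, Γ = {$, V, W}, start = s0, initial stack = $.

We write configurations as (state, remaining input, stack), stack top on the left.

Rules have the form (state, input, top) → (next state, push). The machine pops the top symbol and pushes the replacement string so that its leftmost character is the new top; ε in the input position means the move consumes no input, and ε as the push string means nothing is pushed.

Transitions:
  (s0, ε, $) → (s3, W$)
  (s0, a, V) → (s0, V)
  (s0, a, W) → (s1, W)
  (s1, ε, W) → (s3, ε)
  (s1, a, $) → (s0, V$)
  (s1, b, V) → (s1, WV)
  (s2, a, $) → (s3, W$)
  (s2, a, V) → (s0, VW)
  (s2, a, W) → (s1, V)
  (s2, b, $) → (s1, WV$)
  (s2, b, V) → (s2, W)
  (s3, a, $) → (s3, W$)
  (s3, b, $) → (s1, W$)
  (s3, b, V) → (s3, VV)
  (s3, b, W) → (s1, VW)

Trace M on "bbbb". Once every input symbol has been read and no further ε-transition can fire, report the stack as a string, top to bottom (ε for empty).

VVVW$

(s0, bbbb, $) ⊢ (s3, bbbb, W$) ⊢ (s1, bbb, VW$) ⊢ (s1, bb, WVW$) ⊢ (s3, bb, VW$) ⊢ (s3, b, VVW$) ⊢ (s3, ε, VVVW$)
All input consumed in state s3 with stack VVVW$.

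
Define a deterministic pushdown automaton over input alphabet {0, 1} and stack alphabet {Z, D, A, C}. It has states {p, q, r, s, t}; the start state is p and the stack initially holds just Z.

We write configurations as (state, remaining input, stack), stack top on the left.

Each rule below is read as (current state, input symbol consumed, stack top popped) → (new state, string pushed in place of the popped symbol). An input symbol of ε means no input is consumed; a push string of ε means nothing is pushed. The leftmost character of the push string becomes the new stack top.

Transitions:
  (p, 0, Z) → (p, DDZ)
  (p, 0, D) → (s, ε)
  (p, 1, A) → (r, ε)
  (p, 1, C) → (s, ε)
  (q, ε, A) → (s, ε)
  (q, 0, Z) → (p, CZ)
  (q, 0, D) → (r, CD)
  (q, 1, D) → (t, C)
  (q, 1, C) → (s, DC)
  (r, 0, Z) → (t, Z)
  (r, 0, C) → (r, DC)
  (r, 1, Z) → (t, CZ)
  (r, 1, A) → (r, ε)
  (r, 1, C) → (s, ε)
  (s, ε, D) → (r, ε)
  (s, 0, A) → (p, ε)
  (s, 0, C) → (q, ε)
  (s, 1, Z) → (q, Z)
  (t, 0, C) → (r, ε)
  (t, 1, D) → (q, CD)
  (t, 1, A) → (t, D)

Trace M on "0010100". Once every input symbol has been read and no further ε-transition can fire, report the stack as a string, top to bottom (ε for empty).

Z

(p, 0010100, Z)
  read 0, top Z: go to p, push DDZ → (p, 010100, DDZ)
  read 0, top D: go to s, push ε → (s, 10100, DZ)
  ε-move, top D: go to r, push ε → (r, 10100, Z)
  read 1, top Z: go to t, push CZ → (t, 0100, CZ)
  read 0, top C: go to r, push ε → (r, 100, Z)
  read 1, top Z: go to t, push CZ → (t, 00, CZ)
  read 0, top C: go to r, push ε → (r, 0, Z)
  read 0, top Z: go to t, push Z → (t, ε, Z)
All input consumed in state t with stack Z.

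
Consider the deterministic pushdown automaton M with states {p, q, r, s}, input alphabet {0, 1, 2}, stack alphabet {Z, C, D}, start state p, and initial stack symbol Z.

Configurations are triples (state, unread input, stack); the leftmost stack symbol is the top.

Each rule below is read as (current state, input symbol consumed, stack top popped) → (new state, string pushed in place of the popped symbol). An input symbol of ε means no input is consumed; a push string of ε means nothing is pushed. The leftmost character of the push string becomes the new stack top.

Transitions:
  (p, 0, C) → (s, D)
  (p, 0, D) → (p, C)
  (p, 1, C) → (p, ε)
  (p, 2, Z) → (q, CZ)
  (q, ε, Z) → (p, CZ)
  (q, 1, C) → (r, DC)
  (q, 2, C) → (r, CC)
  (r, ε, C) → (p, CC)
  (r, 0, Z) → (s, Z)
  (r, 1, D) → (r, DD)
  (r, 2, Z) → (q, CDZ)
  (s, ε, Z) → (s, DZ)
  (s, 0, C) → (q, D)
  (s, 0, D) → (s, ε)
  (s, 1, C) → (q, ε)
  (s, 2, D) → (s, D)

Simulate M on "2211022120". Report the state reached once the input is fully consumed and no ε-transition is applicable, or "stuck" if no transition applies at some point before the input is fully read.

(p, 2211022120, Z)
  read 2, top Z: go to q, push CZ → (q, 211022120, CZ)
  read 2, top C: go to r, push CC → (r, 11022120, CCZ)
  ε-move, top C: go to p, push CC → (p, 11022120, CCCZ)
  read 1, top C: go to p, push ε → (p, 1022120, CCZ)
  read 1, top C: go to p, push ε → (p, 022120, CZ)
  read 0, top C: go to s, push D → (s, 22120, DZ)
  read 2, top D: go to s, push D → (s, 2120, DZ)
  read 2, top D: go to s, push D → (s, 120, DZ)
No transition for (s, 1, top D); M blocks with input 120 remaining.

stuck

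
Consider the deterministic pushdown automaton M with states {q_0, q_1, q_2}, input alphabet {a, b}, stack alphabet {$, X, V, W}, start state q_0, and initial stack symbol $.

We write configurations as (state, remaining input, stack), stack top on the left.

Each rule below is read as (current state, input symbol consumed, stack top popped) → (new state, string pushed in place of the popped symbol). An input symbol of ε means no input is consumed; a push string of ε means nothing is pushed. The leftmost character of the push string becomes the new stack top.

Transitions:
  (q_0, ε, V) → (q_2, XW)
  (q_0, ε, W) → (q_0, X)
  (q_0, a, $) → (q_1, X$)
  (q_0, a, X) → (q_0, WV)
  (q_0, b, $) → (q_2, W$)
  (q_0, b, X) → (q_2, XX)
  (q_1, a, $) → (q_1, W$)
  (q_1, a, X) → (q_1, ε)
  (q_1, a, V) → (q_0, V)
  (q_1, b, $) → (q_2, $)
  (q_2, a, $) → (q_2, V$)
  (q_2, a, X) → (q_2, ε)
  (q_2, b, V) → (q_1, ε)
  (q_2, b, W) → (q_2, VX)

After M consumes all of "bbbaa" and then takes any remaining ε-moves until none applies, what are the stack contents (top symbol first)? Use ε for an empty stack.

W$

(q_0, bbbaa, $)
  read b, top $: go to q_2, push W$ → (q_2, bbaa, W$)
  read b, top W: go to q_2, push VX → (q_2, baa, VX$)
  read b, top V: go to q_1, push ε → (q_1, aa, X$)
  read a, top X: go to q_1, push ε → (q_1, a, $)
  read a, top $: go to q_1, push W$ → (q_1, ε, W$)
All input consumed in state q_1 with stack W$.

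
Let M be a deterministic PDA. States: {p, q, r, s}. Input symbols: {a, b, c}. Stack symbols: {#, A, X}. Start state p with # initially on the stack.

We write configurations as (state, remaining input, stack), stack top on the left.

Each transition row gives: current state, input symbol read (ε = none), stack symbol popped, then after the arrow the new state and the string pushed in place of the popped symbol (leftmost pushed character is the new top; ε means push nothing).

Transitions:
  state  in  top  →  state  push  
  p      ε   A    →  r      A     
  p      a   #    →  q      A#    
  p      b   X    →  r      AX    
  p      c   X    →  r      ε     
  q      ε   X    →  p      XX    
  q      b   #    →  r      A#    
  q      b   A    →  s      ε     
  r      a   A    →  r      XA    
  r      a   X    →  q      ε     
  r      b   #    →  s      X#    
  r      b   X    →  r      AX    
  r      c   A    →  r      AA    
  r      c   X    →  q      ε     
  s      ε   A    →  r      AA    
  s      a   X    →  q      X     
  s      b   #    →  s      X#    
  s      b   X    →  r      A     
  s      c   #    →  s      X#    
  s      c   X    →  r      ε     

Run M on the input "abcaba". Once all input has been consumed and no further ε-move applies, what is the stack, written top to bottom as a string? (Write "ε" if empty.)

(p, abcaba, #) ⊢ (q, bcaba, A#) ⊢ (s, caba, #) ⊢ (s, aba, X#) ⊢ (q, ba, X#) ⊢ (p, ba, XX#) ⊢ (r, a, AXX#) ⊢ (r, ε, XAXX#)
All input consumed in state r with stack XAXX#.

XAXX#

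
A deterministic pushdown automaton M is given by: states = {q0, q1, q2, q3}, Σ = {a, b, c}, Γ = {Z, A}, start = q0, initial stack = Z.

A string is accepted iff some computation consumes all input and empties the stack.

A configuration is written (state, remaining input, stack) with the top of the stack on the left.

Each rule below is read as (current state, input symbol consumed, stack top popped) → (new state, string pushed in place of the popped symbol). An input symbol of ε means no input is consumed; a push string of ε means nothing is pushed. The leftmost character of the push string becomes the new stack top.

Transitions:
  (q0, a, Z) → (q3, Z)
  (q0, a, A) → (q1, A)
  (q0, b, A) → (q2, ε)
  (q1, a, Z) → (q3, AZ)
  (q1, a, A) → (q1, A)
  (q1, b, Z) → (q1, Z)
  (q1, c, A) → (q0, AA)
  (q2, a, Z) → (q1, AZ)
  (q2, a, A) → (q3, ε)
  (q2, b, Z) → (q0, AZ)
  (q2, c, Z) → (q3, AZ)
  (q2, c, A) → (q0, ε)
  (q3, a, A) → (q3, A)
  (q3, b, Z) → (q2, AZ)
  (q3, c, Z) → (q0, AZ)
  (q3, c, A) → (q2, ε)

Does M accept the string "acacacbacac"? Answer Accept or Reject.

Reject

(q0, acacacbacac, Z) ⊢ (q3, cacacbacac, Z) ⊢ (q0, acacbacac, AZ) ⊢ (q1, cacbacac, AZ) ⊢ (q0, acbacac, AAZ) ⊢ (q1, cbacac, AAZ) ⊢ (q0, bacac, AAAZ) ⊢ (q2, acac, AAZ) ⊢ (q3, cac, AZ) ⊢ (q2, ac, Z) ⊢ (q1, c, AZ) ⊢ (q0, ε, AAZ)
All input consumed; stack is AAZ, not empty, and no further ε-move applies.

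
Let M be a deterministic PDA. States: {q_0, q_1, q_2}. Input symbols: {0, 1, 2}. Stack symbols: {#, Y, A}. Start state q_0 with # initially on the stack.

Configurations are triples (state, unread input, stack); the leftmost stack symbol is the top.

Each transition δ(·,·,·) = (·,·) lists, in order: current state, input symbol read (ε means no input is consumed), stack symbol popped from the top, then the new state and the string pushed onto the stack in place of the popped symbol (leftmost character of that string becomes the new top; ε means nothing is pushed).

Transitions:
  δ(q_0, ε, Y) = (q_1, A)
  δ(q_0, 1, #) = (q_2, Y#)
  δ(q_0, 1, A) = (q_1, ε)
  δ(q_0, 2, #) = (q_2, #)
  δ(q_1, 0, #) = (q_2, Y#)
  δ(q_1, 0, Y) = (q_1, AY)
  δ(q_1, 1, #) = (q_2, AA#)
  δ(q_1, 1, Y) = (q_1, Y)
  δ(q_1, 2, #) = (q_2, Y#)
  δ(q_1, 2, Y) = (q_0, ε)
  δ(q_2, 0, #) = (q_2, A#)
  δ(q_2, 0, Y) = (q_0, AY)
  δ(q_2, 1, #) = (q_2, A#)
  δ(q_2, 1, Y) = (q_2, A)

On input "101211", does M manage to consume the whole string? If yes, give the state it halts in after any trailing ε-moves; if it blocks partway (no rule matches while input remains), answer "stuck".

(q_0, 101211, #)
  read 1, top #: go to q_2, push Y# → (q_2, 01211, Y#)
  read 0, top Y: go to q_0, push AY → (q_0, 1211, AY#)
  read 1, top A: go to q_1, push ε → (q_1, 211, Y#)
  read 2, top Y: go to q_0, push ε → (q_0, 11, #)
  read 1, top #: go to q_2, push Y# → (q_2, 1, Y#)
  read 1, top Y: go to q_2, push A → (q_2, ε, A#)
All input consumed; M is in state q_2.

q_2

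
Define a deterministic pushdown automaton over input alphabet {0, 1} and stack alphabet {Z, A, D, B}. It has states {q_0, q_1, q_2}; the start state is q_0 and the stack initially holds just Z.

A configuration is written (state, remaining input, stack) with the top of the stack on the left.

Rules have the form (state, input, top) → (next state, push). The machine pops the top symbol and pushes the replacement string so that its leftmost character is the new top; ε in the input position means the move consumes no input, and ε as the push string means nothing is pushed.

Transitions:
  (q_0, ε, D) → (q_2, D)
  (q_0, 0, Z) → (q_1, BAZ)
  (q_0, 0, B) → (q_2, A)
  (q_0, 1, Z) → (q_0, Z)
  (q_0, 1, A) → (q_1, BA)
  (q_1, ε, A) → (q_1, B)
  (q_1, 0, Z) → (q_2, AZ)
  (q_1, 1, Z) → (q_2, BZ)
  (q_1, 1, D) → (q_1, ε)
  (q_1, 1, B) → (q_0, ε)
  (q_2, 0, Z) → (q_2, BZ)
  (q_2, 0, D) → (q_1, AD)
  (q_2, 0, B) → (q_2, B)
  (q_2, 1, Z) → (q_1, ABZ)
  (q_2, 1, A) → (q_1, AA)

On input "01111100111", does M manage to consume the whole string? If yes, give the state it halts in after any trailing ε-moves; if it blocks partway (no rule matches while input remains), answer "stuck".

(q_0, 01111100111, Z) ⊢ (q_1, 1111100111, BAZ) ⊢ (q_0, 111100111, AZ) ⊢ (q_1, 11100111, BAZ) ⊢ (q_0, 1100111, AZ) ⊢ (q_1, 100111, BAZ) ⊢ (q_0, 00111, AZ)
No transition for (q_0, 0, top A); M blocks with input 00111 remaining.

stuck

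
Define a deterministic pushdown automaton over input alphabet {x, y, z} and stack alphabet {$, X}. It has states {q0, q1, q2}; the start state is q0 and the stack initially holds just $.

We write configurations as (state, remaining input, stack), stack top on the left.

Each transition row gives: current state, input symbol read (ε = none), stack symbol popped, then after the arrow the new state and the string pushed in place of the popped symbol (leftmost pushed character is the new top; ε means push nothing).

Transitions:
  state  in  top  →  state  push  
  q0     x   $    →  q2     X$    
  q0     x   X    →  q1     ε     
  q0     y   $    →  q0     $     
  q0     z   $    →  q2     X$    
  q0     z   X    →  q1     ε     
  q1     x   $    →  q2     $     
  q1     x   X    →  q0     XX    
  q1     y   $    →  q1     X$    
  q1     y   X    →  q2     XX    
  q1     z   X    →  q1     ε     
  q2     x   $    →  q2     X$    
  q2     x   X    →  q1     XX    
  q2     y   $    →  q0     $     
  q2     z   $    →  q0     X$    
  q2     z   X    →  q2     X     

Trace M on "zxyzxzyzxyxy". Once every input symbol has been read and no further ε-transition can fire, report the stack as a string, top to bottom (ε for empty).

(q0, zxyzxzyzxyxy, $) ⊢ (q2, xyzxzyzxyxy, X$) ⊢ (q1, yzxzyzxyxy, XX$) ⊢ (q2, zxzyzxyxy, XXX$) ⊢ (q2, xzyzxyxy, XXX$) ⊢ (q1, zyzxyxy, XXXX$) ⊢ (q1, yzxyxy, XXX$) ⊢ (q2, zxyxy, XXXX$) ⊢ (q2, xyxy, XXXX$) ⊢ (q1, yxy, XXXXX$) ⊢ (q2, xy, XXXXXX$) ⊢ (q1, y, XXXXXXX$) ⊢ (q2, ε, XXXXXXXX$)
All input consumed in state q2 with stack XXXXXXXX$.

XXXXXXXX$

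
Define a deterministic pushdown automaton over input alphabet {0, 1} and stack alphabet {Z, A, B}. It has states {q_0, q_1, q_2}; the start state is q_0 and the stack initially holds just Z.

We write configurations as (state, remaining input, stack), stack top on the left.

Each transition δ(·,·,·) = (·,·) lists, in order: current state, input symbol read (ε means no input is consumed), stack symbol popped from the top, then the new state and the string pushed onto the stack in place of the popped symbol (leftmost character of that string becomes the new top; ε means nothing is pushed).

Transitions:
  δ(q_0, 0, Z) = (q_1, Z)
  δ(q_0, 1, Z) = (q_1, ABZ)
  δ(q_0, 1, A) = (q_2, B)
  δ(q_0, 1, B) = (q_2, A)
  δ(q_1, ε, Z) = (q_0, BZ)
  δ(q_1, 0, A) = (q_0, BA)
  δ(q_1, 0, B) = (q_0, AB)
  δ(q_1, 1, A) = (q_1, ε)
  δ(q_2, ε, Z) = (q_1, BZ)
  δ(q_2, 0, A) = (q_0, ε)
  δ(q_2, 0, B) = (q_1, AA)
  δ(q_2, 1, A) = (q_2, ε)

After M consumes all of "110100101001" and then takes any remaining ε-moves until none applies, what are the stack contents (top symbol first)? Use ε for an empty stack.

AAAABZ

(q_0, 110100101001, Z)
  read 1, top Z: go to q_1, push ABZ → (q_1, 10100101001, ABZ)
  read 1, top A: go to q_1, push ε → (q_1, 0100101001, BZ)
  read 0, top B: go to q_0, push AB → (q_0, 100101001, ABZ)
  read 1, top A: go to q_2, push B → (q_2, 00101001, BBZ)
  read 0, top B: go to q_1, push AA → (q_1, 0101001, AABZ)
  read 0, top A: go to q_0, push BA → (q_0, 101001, BAABZ)
  read 1, top B: go to q_2, push A → (q_2, 01001, AAABZ)
  read 0, top A: go to q_0, push ε → (q_0, 1001, AABZ)
  read 1, top A: go to q_2, push B → (q_2, 001, BABZ)
  read 0, top B: go to q_1, push AA → (q_1, 01, AAABZ)
  read 0, top A: go to q_0, push BA → (q_0, 1, BAAABZ)
  read 1, top B: go to q_2, push A → (q_2, ε, AAAABZ)
All input consumed in state q_2 with stack AAAABZ.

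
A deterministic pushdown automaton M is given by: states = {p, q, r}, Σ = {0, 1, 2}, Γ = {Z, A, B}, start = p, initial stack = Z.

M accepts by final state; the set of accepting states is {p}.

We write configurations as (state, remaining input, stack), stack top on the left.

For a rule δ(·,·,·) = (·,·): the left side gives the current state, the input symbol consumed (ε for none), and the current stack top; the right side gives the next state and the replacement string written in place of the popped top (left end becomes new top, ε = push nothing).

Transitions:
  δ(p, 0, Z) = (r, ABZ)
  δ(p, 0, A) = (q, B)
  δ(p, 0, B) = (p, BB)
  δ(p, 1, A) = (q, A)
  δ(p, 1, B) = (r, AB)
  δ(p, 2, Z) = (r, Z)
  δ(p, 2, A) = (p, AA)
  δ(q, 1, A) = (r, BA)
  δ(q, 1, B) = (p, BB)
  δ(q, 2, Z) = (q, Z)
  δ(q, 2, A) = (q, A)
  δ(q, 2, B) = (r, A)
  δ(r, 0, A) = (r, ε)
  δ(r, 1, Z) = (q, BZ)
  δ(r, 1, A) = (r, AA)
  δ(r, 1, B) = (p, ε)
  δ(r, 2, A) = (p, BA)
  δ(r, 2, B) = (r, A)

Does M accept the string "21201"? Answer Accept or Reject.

Reject

(p, 21201, Z) ⊢ (r, 1201, Z) ⊢ (q, 201, BZ) ⊢ (r, 01, AZ) ⊢ (r, 1, Z) ⊢ (q, ε, BZ)
All input consumed; state q ∉ F and no further ε-move applies.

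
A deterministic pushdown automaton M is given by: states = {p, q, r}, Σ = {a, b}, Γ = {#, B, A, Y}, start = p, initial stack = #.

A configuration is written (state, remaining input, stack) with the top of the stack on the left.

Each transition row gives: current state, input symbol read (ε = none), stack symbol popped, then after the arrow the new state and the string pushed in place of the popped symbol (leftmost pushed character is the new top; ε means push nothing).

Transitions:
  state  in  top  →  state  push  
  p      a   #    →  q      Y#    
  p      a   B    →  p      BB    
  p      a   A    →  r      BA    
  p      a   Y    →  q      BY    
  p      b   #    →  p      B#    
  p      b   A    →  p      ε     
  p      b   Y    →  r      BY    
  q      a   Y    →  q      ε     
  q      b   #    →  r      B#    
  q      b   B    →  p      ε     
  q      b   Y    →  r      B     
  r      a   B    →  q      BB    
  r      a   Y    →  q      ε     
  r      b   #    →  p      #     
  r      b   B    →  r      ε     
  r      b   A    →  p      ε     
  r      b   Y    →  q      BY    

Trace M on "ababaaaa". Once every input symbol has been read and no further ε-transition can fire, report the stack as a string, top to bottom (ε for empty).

BBBBB#

(p, ababaaaa, #) ⊢ (q, babaaaa, Y#) ⊢ (r, abaaaa, B#) ⊢ (q, baaaa, BB#) ⊢ (p, aaaa, B#) ⊢ (p, aaa, BB#) ⊢ (p, aa, BBB#) ⊢ (p, a, BBBB#) ⊢ (p, ε, BBBBB#)
All input consumed in state p with stack BBBBB#.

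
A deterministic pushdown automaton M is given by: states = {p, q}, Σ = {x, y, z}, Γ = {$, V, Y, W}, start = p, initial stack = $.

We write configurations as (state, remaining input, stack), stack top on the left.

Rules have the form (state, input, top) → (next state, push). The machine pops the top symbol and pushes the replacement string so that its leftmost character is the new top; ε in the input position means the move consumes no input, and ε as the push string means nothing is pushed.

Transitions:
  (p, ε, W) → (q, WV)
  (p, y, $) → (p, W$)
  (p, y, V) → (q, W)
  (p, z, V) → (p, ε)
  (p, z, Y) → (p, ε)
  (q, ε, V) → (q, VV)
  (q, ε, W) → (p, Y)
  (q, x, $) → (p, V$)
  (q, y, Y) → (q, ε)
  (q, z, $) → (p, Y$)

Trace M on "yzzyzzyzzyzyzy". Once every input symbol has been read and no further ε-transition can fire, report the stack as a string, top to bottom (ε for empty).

YV$

(p, yzzyzzyzzyzyzy, $) ⊢ (p, zzyzzyzzyzyzy, W$) ⊢ (q, zzyzzyzzyzyzy, WV$) ⊢ (p, zzyzzyzzyzyzy, YV$) ⊢ (p, zyzzyzzyzyzy, V$) ⊢ (p, yzzyzzyzyzy, $) ⊢ (p, zzyzzyzyzy, W$) ⊢ (q, zzyzzyzyzy, WV$) ⊢ (p, zzyzzyzyzy, YV$) ⊢ (p, zyzzyzyzy, V$) ⊢ (p, yzzyzyzy, $) ⊢ (p, zzyzyzy, W$) ⊢ (q, zzyzyzy, WV$) ⊢ (p, zzyzyzy, YV$) ⊢ (p, zyzyzy, V$) ⊢ (p, yzyzy, $) ⊢ (p, zyzy, W$) ⊢ (q, zyzy, WV$) ⊢ (p, zyzy, YV$) ⊢ (p, yzy, V$) ⊢ (q, zy, W$) ⊢ (p, zy, Y$) ⊢ (p, y, $) ⊢ (p, ε, W$) ⊢ (q, ε, WV$) ⊢ (p, ε, YV$)
All input consumed in state p with stack YV$.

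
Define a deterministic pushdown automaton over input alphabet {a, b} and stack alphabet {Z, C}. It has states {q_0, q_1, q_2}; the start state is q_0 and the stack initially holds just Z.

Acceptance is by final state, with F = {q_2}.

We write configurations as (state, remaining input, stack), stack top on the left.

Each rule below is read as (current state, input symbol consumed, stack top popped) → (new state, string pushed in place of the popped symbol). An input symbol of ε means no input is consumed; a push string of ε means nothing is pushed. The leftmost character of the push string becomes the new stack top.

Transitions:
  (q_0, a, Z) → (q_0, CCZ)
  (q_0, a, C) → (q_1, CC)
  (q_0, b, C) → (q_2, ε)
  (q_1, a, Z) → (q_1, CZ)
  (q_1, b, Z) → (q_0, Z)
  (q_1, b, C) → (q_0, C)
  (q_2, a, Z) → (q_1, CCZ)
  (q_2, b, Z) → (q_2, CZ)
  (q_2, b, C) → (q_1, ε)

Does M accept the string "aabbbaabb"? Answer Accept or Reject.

(q_0, aabbbaabb, Z)
  read a, top Z: go to q_0, push CCZ → (q_0, abbbaabb, CCZ)
  read a, top C: go to q_1, push CC → (q_1, bbbaabb, CCCZ)
  read b, top C: go to q_0, push C → (q_0, bbaabb, CCCZ)
  read b, top C: go to q_2, push ε → (q_2, baabb, CCZ)
  read b, top C: go to q_1, push ε → (q_1, aabb, CZ)
No transition applies at (q_1, aabb, CZ); input not fully consumed.

Reject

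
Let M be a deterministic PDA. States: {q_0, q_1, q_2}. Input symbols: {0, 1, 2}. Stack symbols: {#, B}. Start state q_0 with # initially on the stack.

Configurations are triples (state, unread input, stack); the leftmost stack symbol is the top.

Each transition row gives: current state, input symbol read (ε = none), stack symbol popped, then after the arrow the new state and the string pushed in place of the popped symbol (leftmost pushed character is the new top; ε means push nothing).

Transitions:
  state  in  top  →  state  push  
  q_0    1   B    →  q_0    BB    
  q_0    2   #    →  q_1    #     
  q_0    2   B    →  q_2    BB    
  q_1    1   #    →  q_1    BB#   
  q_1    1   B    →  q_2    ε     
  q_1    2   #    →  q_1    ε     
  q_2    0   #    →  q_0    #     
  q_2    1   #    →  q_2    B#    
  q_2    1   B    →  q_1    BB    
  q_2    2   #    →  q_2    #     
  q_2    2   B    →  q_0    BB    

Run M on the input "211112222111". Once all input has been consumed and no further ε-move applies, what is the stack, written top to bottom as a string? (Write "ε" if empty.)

(q_0, 211112222111, #)
  read 2, top #: go to q_1, push # → (q_1, 11112222111, #)
  read 1, top #: go to q_1, push BB# → (q_1, 1112222111, BB#)
  read 1, top B: go to q_2, push ε → (q_2, 112222111, B#)
  read 1, top B: go to q_1, push BB → (q_1, 12222111, BB#)
  read 1, top B: go to q_2, push ε → (q_2, 2222111, B#)
  read 2, top B: go to q_0, push BB → (q_0, 222111, BB#)
  read 2, top B: go to q_2, push BB → (q_2, 22111, BBB#)
  read 2, top B: go to q_0, push BB → (q_0, 2111, BBBB#)
  read 2, top B: go to q_2, push BB → (q_2, 111, BBBBB#)
  read 1, top B: go to q_1, push BB → (q_1, 11, BBBBBB#)
  read 1, top B: go to q_2, push ε → (q_2, 1, BBBBB#)
  read 1, top B: go to q_1, push BB → (q_1, ε, BBBBBB#)
All input consumed in state q_1 with stack BBBBBB#.

BBBBBB#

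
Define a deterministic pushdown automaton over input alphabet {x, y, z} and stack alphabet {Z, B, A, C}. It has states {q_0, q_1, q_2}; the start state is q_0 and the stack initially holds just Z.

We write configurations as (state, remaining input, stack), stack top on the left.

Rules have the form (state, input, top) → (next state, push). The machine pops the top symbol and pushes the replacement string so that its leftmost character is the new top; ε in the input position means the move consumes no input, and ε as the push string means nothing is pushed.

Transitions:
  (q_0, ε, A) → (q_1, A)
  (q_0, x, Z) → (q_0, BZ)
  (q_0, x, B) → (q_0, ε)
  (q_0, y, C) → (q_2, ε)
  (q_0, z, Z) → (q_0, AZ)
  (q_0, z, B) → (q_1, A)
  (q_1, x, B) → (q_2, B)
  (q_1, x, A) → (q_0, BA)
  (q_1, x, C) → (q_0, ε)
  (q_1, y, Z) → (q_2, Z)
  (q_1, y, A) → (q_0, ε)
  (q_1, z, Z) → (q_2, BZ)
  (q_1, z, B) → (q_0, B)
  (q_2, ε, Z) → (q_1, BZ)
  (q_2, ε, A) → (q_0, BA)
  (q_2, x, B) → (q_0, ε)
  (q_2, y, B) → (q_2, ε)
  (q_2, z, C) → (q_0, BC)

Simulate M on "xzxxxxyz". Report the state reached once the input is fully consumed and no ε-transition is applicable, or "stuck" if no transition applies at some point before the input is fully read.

(q_0, xzxxxxyz, Z)
  read x, top Z: go to q_0, push BZ → (q_0, zxxxxyz, BZ)
  read z, top B: go to q_1, push A → (q_1, xxxxyz, AZ)
  read x, top A: go to q_0, push BA → (q_0, xxxyz, BAZ)
  read x, top B: go to q_0, push ε → (q_0, xxyz, AZ)
  ε-move, top A: go to q_1, push A → (q_1, xxyz, AZ)
  read x, top A: go to q_0, push BA → (q_0, xyz, BAZ)
  read x, top B: go to q_0, push ε → (q_0, yz, AZ)
  ε-move, top A: go to q_1, push A → (q_1, yz, AZ)
  read y, top A: go to q_0, push ε → (q_0, z, Z)
  read z, top Z: go to q_0, push AZ → (q_0, ε, AZ)
  ε-move, top A: go to q_1, push A → (q_1, ε, AZ)
All input consumed; M is in state q_1.

q_1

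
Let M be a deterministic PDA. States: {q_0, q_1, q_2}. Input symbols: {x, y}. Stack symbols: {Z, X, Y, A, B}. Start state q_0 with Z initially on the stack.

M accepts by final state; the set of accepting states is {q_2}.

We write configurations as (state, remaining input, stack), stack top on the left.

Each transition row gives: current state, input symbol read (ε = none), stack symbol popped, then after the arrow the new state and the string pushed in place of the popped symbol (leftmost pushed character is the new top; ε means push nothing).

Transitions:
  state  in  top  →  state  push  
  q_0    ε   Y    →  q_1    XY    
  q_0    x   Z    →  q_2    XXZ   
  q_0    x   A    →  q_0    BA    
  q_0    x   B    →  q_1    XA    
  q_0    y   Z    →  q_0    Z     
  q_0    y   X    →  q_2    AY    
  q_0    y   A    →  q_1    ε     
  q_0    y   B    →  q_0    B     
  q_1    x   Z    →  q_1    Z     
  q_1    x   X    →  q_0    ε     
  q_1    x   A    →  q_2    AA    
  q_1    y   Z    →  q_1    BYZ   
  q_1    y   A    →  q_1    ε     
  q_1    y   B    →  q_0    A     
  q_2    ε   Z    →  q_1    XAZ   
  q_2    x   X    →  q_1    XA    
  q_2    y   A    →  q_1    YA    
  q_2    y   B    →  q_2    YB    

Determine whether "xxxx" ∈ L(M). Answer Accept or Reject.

Reject

(q_0, xxxx, Z) ⊢ (q_2, xxx, XXZ) ⊢ (q_1, xx, XAXZ) ⊢ (q_0, x, AXZ) ⊢ (q_0, ε, BAXZ)
All input consumed; state q_0 ∉ F and no further ε-move applies.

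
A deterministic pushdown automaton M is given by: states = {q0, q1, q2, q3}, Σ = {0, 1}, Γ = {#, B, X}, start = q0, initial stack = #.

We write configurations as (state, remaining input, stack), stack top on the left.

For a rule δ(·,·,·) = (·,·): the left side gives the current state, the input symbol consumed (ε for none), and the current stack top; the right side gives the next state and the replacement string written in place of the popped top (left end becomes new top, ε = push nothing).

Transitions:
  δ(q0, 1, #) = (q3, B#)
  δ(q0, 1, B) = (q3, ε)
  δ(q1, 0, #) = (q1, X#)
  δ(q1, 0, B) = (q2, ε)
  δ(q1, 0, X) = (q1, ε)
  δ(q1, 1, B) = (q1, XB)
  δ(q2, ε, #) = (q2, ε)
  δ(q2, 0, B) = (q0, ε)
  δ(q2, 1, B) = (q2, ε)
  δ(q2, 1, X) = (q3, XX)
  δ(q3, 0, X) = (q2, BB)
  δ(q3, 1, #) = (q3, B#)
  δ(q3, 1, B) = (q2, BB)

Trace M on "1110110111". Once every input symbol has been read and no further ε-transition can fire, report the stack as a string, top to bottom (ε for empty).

(q0, 1110110111, #) ⊢ (q3, 110110111, B#) ⊢ (q2, 10110111, BB#) ⊢ (q2, 0110111, B#) ⊢ (q0, 110111, #) ⊢ (q3, 10111, B#) ⊢ (q2, 0111, BB#) ⊢ (q0, 111, B#) ⊢ (q3, 11, #) ⊢ (q3, 1, B#) ⊢ (q2, ε, BB#)
All input consumed in state q2 with stack BB#.

BB#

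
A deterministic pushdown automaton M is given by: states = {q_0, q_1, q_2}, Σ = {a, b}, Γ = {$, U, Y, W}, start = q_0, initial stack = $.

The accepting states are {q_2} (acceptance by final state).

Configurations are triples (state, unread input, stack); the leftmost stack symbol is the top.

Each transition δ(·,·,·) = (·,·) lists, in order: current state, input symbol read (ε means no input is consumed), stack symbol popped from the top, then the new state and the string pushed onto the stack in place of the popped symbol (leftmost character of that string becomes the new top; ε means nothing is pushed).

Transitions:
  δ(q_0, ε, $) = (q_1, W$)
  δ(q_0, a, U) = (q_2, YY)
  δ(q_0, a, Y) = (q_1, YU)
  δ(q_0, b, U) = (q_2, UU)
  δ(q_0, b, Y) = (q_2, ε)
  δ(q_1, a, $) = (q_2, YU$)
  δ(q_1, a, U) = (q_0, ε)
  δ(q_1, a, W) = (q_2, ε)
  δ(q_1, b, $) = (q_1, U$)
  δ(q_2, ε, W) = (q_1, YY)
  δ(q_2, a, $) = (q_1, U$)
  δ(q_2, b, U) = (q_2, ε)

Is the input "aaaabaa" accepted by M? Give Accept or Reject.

(q_0, aaaabaa, $)
  ε-move, top $: go to q_1, push W$ → (q_1, aaaabaa, W$)
  read a, top W: go to q_2, push ε → (q_2, aaabaa, $)
  read a, top $: go to q_1, push U$ → (q_1, aabaa, U$)
  read a, top U: go to q_0, push ε → (q_0, abaa, $)
  ε-move, top $: go to q_1, push W$ → (q_1, abaa, W$)
  read a, top W: go to q_2, push ε → (q_2, baa, $)
No transition applies at (q_2, baa, $); input not fully consumed.

Reject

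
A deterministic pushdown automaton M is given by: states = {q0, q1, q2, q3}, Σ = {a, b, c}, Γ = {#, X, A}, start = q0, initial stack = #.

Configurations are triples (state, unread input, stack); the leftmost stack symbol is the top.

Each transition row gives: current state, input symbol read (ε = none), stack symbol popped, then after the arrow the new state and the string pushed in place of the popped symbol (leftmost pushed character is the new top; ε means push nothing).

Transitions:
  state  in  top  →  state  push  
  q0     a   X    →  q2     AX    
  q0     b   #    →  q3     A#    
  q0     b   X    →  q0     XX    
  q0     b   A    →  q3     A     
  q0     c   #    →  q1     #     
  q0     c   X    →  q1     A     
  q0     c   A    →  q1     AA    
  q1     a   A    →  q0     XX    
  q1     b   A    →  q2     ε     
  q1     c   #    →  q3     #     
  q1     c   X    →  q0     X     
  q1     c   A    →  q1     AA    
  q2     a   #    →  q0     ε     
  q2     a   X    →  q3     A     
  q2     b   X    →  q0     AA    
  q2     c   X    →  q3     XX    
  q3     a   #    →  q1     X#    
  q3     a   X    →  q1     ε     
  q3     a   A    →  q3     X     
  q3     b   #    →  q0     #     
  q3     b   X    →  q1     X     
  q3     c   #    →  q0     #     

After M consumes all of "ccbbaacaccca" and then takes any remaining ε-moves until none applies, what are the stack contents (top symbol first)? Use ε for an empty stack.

XXA#

(q0, ccbbaacaccca, #)
  read c, top #: go to q1, push # → (q1, cbbaacaccca, #)
  read c, top #: go to q3, push # → (q3, bbaacaccca, #)
  read b, top #: go to q0, push # → (q0, baacaccca, #)
  read b, top #: go to q3, push A# → (q3, aacaccca, A#)
  read a, top A: go to q3, push X → (q3, acaccca, X#)
  read a, top X: go to q1, push ε → (q1, caccca, #)
  read c, top #: go to q3, push # → (q3, accca, #)
  read a, top #: go to q1, push X# → (q1, ccca, X#)
  read c, top X: go to q0, push X → (q0, cca, X#)
  read c, top X: go to q1, push A → (q1, ca, A#)
  read c, top A: go to q1, push AA → (q1, a, AA#)
  read a, top A: go to q0, push XX → (q0, ε, XXA#)
All input consumed in state q0 with stack XXA#.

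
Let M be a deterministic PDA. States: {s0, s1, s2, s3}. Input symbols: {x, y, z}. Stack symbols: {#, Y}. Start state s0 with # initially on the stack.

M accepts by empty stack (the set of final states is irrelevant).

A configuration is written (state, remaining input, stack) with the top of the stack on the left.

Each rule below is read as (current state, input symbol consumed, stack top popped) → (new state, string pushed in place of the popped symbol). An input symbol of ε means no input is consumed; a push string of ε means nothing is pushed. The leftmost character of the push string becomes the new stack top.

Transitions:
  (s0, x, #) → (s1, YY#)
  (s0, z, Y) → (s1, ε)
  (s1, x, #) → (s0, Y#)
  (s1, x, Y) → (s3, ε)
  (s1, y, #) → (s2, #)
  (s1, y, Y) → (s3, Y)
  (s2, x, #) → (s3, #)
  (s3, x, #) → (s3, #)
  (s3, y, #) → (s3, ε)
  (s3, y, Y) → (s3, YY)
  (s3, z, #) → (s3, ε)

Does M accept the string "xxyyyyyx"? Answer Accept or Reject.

Reject

(s0, xxyyyyyx, #) ⊢ (s1, xyyyyyx, YY#) ⊢ (s3, yyyyyx, Y#) ⊢ (s3, yyyyx, YY#) ⊢ (s3, yyyx, YYY#) ⊢ (s3, yyx, YYYY#) ⊢ (s3, yx, YYYYY#) ⊢ (s3, x, YYYYYY#)
No transition applies at (s3, x, YYYYYY#); input not fully consumed.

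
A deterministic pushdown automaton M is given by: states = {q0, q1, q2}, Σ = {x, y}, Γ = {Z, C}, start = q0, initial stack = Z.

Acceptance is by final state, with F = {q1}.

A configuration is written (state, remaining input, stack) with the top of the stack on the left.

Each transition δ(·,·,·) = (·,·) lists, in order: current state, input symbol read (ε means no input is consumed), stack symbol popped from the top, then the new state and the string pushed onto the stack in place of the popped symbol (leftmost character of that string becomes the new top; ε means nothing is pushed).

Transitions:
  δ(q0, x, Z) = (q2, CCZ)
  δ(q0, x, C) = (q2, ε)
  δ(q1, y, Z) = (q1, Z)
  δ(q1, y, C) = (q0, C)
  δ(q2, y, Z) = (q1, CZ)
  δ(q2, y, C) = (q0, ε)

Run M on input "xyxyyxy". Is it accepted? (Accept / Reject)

Accept

(q0, xyxyyxy, Z)
  read x, top Z: go to q2, push CCZ → (q2, yxyyxy, CCZ)
  read y, top C: go to q0, push ε → (q0, xyyxy, CZ)
  read x, top C: go to q2, push ε → (q2, yyxy, Z)
  read y, top Z: go to q1, push CZ → (q1, yxy, CZ)
  read y, top C: go to q0, push C → (q0, xy, CZ)
  read x, top C: go to q2, push ε → (q2, y, Z)
  read y, top Z: go to q1, push CZ → (q1, ε, CZ)
All input consumed; state q1 ∈ F.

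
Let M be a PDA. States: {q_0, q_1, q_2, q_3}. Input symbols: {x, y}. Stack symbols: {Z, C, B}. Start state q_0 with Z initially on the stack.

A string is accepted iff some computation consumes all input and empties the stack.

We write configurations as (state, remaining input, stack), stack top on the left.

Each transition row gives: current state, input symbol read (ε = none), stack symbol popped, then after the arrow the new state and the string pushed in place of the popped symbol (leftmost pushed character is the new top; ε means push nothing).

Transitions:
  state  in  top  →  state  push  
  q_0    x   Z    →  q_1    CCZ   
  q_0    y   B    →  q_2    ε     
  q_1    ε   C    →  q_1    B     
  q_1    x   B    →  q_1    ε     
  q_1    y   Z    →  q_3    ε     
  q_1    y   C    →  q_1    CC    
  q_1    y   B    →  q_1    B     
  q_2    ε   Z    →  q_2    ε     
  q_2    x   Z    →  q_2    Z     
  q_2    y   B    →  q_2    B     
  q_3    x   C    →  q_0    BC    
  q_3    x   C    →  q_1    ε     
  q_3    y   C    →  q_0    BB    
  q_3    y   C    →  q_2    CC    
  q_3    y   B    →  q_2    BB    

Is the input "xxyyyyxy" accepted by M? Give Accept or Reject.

One accepting computation: (q_0, xxyyyyxy, Z) ⊢ (q_1, xyyyyxy, CCZ) ⊢ (q_1, xyyyyxy, BCZ) ⊢ (q_1, yyyyxy, CZ) ⊢ (q_1, yyyyxy, BZ) ⊢ (q_1, yyyxy, BZ) ⊢ (q_1, yyxy, BZ) ⊢ (q_1, yxy, BZ) ⊢ (q_1, xy, BZ) ⊢ (q_1, y, Z) ⊢ (q_3, ε, ε)
All input consumed and the stack is empty.

Accept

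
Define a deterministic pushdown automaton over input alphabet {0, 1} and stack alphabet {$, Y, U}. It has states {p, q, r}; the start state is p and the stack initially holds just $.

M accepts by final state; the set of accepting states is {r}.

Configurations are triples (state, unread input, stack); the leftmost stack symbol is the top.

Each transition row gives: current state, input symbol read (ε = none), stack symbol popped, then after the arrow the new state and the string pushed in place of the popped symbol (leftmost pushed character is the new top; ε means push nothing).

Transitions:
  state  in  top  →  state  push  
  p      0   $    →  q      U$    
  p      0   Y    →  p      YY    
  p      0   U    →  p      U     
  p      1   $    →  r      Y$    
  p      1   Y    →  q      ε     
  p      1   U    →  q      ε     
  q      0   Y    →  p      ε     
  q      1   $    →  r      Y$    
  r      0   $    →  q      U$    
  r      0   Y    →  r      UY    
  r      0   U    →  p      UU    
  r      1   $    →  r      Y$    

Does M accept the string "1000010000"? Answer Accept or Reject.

(p, 1000010000, $)
  read 1, top $: go to r, push Y$ → (r, 000010000, Y$)
  read 0, top Y: go to r, push UY → (r, 00010000, UY$)
  read 0, top U: go to p, push UU → (p, 0010000, UUY$)
  read 0, top U: go to p, push U → (p, 010000, UUY$)
  read 0, top U: go to p, push U → (p, 10000, UUY$)
  read 1, top U: go to q, push ε → (q, 0000, UY$)
No transition applies at (q, 0000, UY$); input not fully consumed.

Reject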